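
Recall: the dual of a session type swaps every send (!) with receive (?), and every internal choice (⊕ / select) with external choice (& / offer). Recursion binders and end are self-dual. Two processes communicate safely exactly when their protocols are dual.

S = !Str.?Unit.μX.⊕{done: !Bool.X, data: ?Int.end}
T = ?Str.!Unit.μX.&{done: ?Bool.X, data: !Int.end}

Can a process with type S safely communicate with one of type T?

YES

!Str ‖ ?Str  ok
  ?Unit ‖ !Unit  ok
    μX ‖ μX  ok (binder kept)
      ⊕{done,data} ‖ &{done,data}  ok labels match
        case done:
          !Bool ‖ ?Bool  ok
            X ‖ X  ok
        case data:
          ?Int ‖ !Int  ok
            end ‖ end  ok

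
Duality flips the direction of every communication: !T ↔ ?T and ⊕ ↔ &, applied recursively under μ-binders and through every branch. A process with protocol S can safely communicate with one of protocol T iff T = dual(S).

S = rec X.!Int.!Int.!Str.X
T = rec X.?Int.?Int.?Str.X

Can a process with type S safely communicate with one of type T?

rec X vs rec X  ✓ (rec unchanged)
  !Int vs ?Int  ✓
    !Int vs ?Int  ✓
      !Str vs ?Str  ✓
        X vs X  ✓

YES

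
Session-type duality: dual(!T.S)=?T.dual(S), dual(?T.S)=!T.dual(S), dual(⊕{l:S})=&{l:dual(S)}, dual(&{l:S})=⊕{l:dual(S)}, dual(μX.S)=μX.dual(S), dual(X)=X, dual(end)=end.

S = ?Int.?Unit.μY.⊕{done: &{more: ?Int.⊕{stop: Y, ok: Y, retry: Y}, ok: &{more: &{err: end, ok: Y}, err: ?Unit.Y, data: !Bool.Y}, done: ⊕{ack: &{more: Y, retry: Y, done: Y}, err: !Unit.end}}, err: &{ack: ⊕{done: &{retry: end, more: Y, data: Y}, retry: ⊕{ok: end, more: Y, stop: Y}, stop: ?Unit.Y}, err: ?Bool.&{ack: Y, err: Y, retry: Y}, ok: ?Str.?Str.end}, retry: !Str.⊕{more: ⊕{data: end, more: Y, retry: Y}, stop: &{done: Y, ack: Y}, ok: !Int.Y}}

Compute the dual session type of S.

?Int = !Int
  ?Unit = !Unit
    μY = μY  (rec unchanged)
      ⊕{done,err,retry} = &{done,err,retry}  (select→offer)
        [done]
          &{more,ok,done} = ⊕{more,ok,done}  (offer→select)
            [more]
              ?Int = !Int
                ⊕{stop,ok,retry} = &{stop,ok,retry}  (select→offer)
                  [stop]
                    Y ↦ Y
                  [ok]
                    Y ↦ Y
                  [retry]
                    Y ↦ Y
            [ok]
              &{more,err,data} = ⊕{more,err,data}  (offer→select)
                [more]
                  &{err,ok} = ⊕{err,ok}  (offer→select)
                    [err]
                      end ↦ end
                    [ok]
                      Y ↦ Y
                [err]
                  ?Unit = !Unit
                    Y ↦ Y
                [data]
                  !Bool = ?Bool
                    Y ↦ Y
            [done]
              ⊕{ack,err} = &{ack,err}  (select→offer)
                [ack]
                  &{more,retry,done} = ⊕{more,retry,done}  (offer→select)
                    [more]
                      Y ↦ Y
                    [retry]
                      Y ↦ Y
                    [done]
                      Y ↦ Y
                [err]
                  !Unit = ?Unit
                    end ↦ end
        [err]
          &{ack,err,ok} = ⊕{ack,err,ok}  (offer→select)
            [ack]
              ⊕{done,retry,stop} = &{done,retry,stop}  (select→offer)
                [done]
                  &{retry,more,data} = ⊕{retry,more,data}  (offer→select)
                    [retry]
                      end ↦ end
                    [more]
                      Y ↦ Y
                    [data]
                      Y ↦ Y
                [retry]
                  ⊕{ok,more,stop} = &{ok,more,stop}  (select→offer)
                    [ok]
                      end ↦ end
                    [more]
                      Y ↦ Y
                    [stop]
                      Y ↦ Y
                [stop]
                  ?Unit = !Unit
                    Y ↦ Y
            [err]
              ?Bool = !Bool
                &{ack,err,retry} = ⊕{ack,err,retry}  (offer→select)
                  [ack]
                    Y ↦ Y
                  [err]
                    Y ↦ Y
                  [retry]
                    Y ↦ Y
            [ok]
              ?Str = !Str
                ?Str = !Str
                  end ↦ end
        [retry]
          !Str = ?Str
            ⊕{more,stop,ok} = &{more,stop,ok}  (select→offer)
              [more]
                ⊕{data,more,retry} = &{data,more,retry}  (select→offer)
                  [data]
                    end ↦ end
                  [more]
                    Y ↦ Y
                  [retry]
                    Y ↦ Y
              [stop]
                &{done,ack} = ⊕{done,ack}  (offer→select)
                  [done]
                    Y ↦ Y
                  [ack]
                    Y ↦ Y
              [ok]
                !Int = ?Int
                  Y ↦ Y

!Int.!Unit.μY.&{done: ⊕{more: !Int.&{stop: Y, ok: Y, retry: Y}, ok: ⊕{more: ⊕{err: end, ok: Y}, err: !Unit.Y, data: ?Bool.Y}, done: &{ack: ⊕{more: Y, retry: Y, done: Y}, err: ?Unit.end}}, err: ⊕{ack: &{done: ⊕{retry: end, more: Y, data: Y}, retry: &{ok: end, more: Y, stop: Y}, stop: !Unit.Y}, err: !Bool.⊕{ack: Y, err: Y, retry: Y}, ok: !Str.!Str.end}, retry: ?Str.&{more: &{data: end, more: Y, retry: Y}, stop: ⊕{done: Y, ack: Y}, ok: ?Int.Y}}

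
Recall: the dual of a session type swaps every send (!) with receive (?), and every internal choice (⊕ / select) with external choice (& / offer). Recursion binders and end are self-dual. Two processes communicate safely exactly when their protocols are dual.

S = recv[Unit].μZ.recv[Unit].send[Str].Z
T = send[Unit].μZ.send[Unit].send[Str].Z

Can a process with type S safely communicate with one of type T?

NO

recv[Unit] vs send[Unit]  ✓
  μZ vs μZ  ✓ (binder kept)
    recv[Unit] vs send[Unit]  ✓
      send[Str] vs send[Str]  ✗ same direction on both sides — not dual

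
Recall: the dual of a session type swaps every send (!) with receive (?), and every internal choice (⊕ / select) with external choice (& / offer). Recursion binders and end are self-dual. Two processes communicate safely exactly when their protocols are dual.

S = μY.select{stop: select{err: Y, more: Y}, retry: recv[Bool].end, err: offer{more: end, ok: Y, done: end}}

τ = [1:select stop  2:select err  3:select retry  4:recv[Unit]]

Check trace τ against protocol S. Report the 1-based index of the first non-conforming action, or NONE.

4

[1] select stop  ok  residual = select{err: μY.…, more: μY.…}
[2] select err  ok  residual = μY.…
[3] select retry  ok  residual = recv[Bool].end
[4] got recv[Unit], protocol expects recv[Bool]  ✗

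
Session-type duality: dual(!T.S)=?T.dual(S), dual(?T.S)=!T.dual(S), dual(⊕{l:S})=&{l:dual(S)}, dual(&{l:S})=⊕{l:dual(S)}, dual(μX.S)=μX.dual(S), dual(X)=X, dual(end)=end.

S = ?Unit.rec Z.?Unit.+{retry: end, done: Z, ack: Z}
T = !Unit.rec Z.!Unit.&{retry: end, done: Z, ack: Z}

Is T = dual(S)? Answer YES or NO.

?Unit vs !Unit  ✓
  rec Z vs rec Z  ✓ (binder kept)
    ?Unit vs !Unit  ✓
      +{retry,done,ack} vs &{retry,done,ack}  ✓ labels match
        case retry:
          end vs end  ✓
        case done:
          Z vs Z  ✓
        case ack:
          Z vs Z  ✓

YES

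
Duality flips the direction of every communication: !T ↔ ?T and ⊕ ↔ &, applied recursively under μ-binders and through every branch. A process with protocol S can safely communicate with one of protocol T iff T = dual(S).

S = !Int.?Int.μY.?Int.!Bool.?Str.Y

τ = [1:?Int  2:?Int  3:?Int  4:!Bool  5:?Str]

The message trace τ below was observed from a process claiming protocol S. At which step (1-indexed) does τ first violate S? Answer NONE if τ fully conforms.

[1] got ?Int, protocol expects !Int  ✗

1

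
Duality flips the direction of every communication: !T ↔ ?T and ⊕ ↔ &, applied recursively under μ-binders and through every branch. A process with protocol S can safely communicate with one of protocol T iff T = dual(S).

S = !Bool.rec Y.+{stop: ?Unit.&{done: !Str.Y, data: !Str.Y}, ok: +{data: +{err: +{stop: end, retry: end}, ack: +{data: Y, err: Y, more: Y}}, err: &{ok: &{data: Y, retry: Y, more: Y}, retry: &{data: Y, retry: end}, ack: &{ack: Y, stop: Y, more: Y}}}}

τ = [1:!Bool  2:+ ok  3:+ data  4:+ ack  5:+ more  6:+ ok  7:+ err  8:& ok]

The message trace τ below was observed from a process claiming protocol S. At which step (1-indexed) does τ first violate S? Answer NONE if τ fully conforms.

NONE

step 1: !Bool  match  residual = rec Y.…
step 2: + ok  match  residual = +{data: +{err: +{stop: end, retry: end}, ack: +{data: rec Y.…, err: rec Y.…, more: rec Y.…}}, err: &{ok: &{data: rec Y.…, retry: rec Y.…, more: rec Y.…}, retry: &{data: rec Y.…, retry: end}, ack: &{ack: rec Y.…, stop: rec Y.…, more: rec Y.…}}}
step 3: + data  match  residual = +{err: +{stop: end, retry: end}, ack: +{data: rec Y.…, err: rec Y.…, more: rec Y.…}}
step 4: + ack  match  residual = +{data: rec Y.…, err: rec Y.…, more: rec Y.…}
step 5: + more  match  residual = rec Y.…
step 6: + ok  match  residual = +{data: +{err: +{stop: end, retry: end}, ack: +{data: rec Y.…, err: rec Y.…, more: rec Y.…}}, err: &{ok: &{data: rec Y.…, retry: rec Y.…, more: rec Y.…}, retry: &{data: rec Y.…, retry: end}, ack: &{ack: rec Y.…, stop: rec Y.…, more: rec Y.…}}}
step 7: + err  match  residual = &{ok: &{data: rec Y.…, retry: rec Y.…, more: rec Y.…}, retry: &{data: rec Y.…, retry: end}, ack: &{ack: rec Y.…, stop: rec Y.…, more: rec Y.…}}
step 8: & ok  match  residual = &{data: rec Y.…, retry: rec Y.…, more: rec Y.…}
trace exhausted — no violation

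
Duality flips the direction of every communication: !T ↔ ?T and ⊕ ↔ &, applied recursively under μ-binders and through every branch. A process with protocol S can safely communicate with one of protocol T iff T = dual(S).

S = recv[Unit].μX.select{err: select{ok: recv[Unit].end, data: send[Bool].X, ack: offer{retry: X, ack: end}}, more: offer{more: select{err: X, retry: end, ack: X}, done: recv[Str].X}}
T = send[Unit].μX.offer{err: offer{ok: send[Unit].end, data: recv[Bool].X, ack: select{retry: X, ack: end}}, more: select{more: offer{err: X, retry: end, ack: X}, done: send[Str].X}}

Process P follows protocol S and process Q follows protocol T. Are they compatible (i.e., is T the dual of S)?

recv[Unit] ‖ send[Unit]  ✓
  μX ‖ μX  ✓ (binder kept)
    select{err,more} ‖ offer{err,more}  ✓ labels match
      • err:
        select{ok,data,ack} ‖ offer{ok,data,ack}  ✓ labels match
          • ok:
            recv[Unit] ‖ send[Unit]  ✓
              end ‖ end  ✓
          • data:
            send[Bool] ‖ recv[Bool]  ✓
              X ‖ X  ✓
          • ack:
            offer{retry,ack} ‖ select{retry,ack}  ✓ labels match
              • retry:
                X ‖ X  ✓
              • ack:
                end ‖ end  ✓
      • more:
        offer{more,done} ‖ select{more,done}  ✓ labels match
          • more:
            select{err,retry,ack} ‖ offer{err,retry,ack}  ✓ labels match
              • err:
                X ‖ X  ✓
              • retry:
                end ‖ end  ✓
              • ack:
                X ‖ X  ✓
          • done:
            recv[Str] ‖ send[Str]  ✓
              X ‖ X  ✓

YES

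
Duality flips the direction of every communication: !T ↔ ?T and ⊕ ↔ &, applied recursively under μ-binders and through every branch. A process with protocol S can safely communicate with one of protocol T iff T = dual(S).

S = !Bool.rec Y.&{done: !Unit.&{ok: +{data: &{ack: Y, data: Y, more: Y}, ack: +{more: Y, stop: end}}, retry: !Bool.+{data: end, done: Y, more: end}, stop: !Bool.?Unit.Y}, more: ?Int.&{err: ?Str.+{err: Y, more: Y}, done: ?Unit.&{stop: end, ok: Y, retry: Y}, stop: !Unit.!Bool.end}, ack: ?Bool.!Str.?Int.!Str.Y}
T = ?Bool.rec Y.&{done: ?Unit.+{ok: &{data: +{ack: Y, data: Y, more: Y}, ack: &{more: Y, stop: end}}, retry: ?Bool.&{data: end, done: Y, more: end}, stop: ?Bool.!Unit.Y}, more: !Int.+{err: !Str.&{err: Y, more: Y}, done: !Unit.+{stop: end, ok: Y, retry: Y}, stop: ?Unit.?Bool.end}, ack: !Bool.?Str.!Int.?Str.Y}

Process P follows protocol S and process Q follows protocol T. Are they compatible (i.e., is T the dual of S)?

!Bool vs ?Bool  match
  rec Y vs rec Y  match (rec unchanged)
    &{done,more,ack} vs &{done,more,ack}  ✗ choice polarity not flipped — not dual

NO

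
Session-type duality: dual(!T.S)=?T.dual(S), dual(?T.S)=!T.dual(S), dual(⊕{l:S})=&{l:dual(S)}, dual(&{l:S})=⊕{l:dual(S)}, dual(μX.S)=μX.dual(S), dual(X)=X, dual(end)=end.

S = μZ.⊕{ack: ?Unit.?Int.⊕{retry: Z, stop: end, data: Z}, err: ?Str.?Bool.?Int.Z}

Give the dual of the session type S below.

μZ ↦ μZ  (binder kept)
  ⊕{ack,err} ↦ &{ack,err}  (internal→external)
    case ack:
      ?Unit ↦ !Unit
        ?Int ↦ !Int
          ⊕{retry,stop,data} ↦ &{retry,stop,data}  (internal→external)
            case retry:
              dual(Z) = Z
            case stop:
              dual(end) = end
            case data:
              dual(Z) = Z
    case err:
      ?Str ↦ !Str
        ?Bool ↦ !Bool
          ?Int ↦ !Int
            dual(Z) = Z

μZ.&{ack: !Unit.!Int.&{retry: Z, stop: end, data: Z}, err: !Str.!Bool.!Int.Z}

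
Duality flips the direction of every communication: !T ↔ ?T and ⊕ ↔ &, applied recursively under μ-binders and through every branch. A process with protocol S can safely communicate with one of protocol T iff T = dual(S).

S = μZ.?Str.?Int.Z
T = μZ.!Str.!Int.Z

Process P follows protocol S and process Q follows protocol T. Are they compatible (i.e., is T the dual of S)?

YES

μZ vs μZ  ok (binder kept)
  ?Str vs !Str  ok
    ?Int vs !Int  ok
      Z vs Z  ok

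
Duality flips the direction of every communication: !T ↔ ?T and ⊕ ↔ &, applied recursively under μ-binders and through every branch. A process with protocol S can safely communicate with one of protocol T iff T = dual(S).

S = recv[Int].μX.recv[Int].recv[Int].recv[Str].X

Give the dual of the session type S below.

recv[Int] = send[Int]
  μX = μX  (rec unchanged)
    recv[Int] = send[Int]
      recv[Int] = send[Int]
        recv[Str] = send[Str]
          dual(X) = X

send[Int].μX.send[Int].send[Int].send[Str].X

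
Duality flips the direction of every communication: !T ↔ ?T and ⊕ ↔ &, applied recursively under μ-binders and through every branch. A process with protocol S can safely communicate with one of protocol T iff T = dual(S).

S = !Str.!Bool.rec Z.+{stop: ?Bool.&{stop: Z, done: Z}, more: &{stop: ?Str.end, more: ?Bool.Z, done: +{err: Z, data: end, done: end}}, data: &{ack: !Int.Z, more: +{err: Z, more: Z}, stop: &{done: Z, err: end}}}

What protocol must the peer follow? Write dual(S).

?Str.?Bool.rec Z.&{stop: !Bool.+{stop: Z, done: Z}, more: +{stop: !Str.end, more: !Bool.Z, done: &{err: Z, data: end, done: end}}, data: +{ack: ?Int.Z, more: &{err: Z, more: Z}, stop: +{done: Z, err: end}}}

!Str ↦ ?Str
  !Bool ↦ ?Bool
    rec Z ↦ rec Z  (μ self-dual)
      +{stop,more,data} ↦ &{stop,more,data}  (select→offer)
        • stop:
          ?Bool ↦ !Bool
            &{stop,done} ↦ +{stop,done}  (offer→select)
              • stop:
                Z ↦ Z
              • done:
                Z ↦ Z
        • more:
          &{stop,more,done} ↦ +{stop,more,done}  (offer→select)
            • stop:
              ?Str ↦ !Str
                end ↦ end
            • more:
              ?Bool ↦ !Bool
                Z ↦ Z
            • done:
              +{err,data,done} ↦ &{err,data,done}  (select→offer)
                • err:
                  Z ↦ Z
                • data:
                  end ↦ end
                • done:
                  end ↦ end
        • data:
          &{ack,more,stop} ↦ +{ack,more,stop}  (offer→select)
            • ack:
              !Int ↦ ?Int
                Z ↦ Z
            • more:
              +{err,more} ↦ &{err,more}  (select→offer)
                • err:
                  Z ↦ Z
                • more:
                  Z ↦ Z
            • stop:
              &{done,err} ↦ +{done,err}  (offer→select)
                • done:
                  Z ↦ Z
                • err:
                  end ↦ end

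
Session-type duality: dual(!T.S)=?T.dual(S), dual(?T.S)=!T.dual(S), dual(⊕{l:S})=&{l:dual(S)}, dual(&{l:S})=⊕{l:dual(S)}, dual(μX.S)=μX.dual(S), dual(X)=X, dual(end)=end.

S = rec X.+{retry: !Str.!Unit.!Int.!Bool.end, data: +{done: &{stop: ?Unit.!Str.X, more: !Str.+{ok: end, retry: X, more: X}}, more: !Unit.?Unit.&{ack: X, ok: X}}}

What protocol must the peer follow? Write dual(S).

rec X = rec X  (μ self-dual)
  +{retry,data} = &{retry,data}  (select→offer)
    [retry]
      !Str = ?Str
        !Unit = ?Unit
          !Int = ?Int
            !Bool = ?Bool
              end self-dual
    [data]
      +{done,more} = &{done,more}  (select→offer)
        [done]
          &{stop,more} = +{stop,more}  (offer→select)
            [stop]
              ?Unit = !Unit
                !Str = ?Str
                  X self-dual
            [more]
              !Str = ?Str
                +{ok,retry,more} = &{ok,retry,more}  (select→offer)
                  [ok]
                    end self-dual
                  [retry]
                    X self-dual
                  [more]
                    X self-dual
        [more]
          !Unit = ?Unit
            ?Unit = !Unit
              &{ack,ok} = +{ack,ok}  (offer→select)
                [ack]
                  X self-dual
                [ok]
                  X self-dual

rec X.&{retry: ?Str.?Unit.?Int.?Bool.end, data: &{done: +{stop: !Unit.?Str.X, more: ?Str.&{ok: end, retry: X, more: X}}, more: ?Unit.!Unit.+{ack: X, ok: X}}}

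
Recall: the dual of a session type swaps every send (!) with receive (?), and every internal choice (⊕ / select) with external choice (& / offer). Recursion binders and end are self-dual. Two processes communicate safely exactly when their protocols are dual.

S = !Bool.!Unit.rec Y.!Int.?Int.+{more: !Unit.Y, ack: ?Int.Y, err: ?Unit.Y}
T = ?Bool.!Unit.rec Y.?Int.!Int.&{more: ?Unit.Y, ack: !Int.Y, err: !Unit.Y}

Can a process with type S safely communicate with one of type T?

!Bool vs ?Bool  match
  !Unit vs !Unit  ✗ same direction on both sides — not dual

NO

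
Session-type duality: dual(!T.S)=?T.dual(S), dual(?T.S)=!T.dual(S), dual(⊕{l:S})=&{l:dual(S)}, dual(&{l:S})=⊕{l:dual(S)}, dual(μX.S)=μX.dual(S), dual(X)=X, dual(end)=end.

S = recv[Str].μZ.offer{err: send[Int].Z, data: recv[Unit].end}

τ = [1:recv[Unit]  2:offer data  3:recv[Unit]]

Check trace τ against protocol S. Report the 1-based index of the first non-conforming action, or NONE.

1

[1] got recv[Unit], protocol expects recv[Str]  ✗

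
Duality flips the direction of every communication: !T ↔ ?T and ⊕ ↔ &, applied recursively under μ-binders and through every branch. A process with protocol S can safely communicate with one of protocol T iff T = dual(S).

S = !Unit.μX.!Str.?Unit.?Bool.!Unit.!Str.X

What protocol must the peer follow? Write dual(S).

?Unit.μX.?Str.!Unit.!Bool.?Unit.?Str.X

!Unit ↦ ?Unit
  μX ↦ μX  (μ self-dual)
    !Str ↦ ?Str
      ?Unit ↦ !Unit
        ?Bool ↦ !Bool
          !Unit ↦ ?Unit
            !Str ↦ ?Str
              X self-dual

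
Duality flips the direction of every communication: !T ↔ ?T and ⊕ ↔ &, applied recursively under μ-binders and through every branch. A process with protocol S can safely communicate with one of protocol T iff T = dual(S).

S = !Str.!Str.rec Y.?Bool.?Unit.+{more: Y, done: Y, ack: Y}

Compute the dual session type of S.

!Str ↦ ?Str
  !Str ↦ ?Str
    rec Y ↦ rec Y  (rec unchanged)
      ?Bool ↦ !Bool
        ?Unit ↦ !Unit
          +{more,done,ack} ↦ &{more,done,ack}  (internal→external)
            • more:
              Y ↦ Y
            • done:
              Y ↦ Y
            • ack:
              Y ↦ Y

?Str.?Str.rec Y.!Bool.!Unit.&{more: Y, done: Y, ack: Y}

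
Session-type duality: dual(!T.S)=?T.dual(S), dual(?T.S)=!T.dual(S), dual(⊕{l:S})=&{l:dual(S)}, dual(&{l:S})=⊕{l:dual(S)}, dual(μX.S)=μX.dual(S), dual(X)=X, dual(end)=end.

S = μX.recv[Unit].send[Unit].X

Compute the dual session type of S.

μX.send[Unit].recv[Unit].X

μX = μX  (rec unchanged)
  recv[Unit] = send[Unit]
    send[Unit] = recv[Unit]
      X self-dual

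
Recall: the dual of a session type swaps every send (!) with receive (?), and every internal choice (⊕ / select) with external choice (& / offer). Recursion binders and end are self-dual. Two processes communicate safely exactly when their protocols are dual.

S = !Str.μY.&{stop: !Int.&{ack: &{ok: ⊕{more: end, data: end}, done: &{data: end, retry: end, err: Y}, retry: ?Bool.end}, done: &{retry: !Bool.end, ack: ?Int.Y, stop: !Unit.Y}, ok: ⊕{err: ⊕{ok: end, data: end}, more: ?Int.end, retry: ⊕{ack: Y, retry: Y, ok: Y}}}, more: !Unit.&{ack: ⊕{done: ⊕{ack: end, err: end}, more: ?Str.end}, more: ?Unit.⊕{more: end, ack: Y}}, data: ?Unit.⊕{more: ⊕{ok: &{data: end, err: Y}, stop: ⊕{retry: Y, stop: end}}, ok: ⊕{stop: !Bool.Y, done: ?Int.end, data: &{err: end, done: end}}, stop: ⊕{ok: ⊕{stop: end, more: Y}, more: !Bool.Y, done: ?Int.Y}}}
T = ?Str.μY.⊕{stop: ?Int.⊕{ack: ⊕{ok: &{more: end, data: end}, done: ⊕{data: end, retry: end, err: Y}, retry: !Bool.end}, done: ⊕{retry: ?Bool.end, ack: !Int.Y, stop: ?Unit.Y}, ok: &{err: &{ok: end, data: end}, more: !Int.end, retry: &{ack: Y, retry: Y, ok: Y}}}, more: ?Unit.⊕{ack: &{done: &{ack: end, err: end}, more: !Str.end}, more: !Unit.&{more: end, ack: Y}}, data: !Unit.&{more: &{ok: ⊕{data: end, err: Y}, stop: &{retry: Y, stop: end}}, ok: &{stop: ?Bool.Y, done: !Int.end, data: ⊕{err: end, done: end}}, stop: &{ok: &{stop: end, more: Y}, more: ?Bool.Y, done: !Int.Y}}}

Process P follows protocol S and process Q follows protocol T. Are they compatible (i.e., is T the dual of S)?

!Str | ?Str  ok
  μY | μY  ok (rec unchanged)
    &{stop,more,data} | ⊕{stop,more,data}  ok labels match
      case stop:
        !Int | ?Int  ok
          &{ack,done,ok} | ⊕{ack,done,ok}  ok labels match
            case ack:
              &{ok,done,retry} | ⊕{ok,done,retry}  ok labels match
                case ok:
                  ⊕{more,data} | &{more,data}  ok labels match
                    case more:
                      end | end  ok
                    case data:
                      end | end  ok
                case done:
                  &{data,retry,err} | ⊕{data,retry,err}  ok labels match
                    case data:
                      end | end  ok
                    case retry:
                      end | end  ok
                    case err:
                      Y | Y  ok
                case retry:
                  ?Bool | !Bool  ok
                    end | end  ok
            case done:
              &{retry,ack,stop} | ⊕{retry,ack,stop}  ok labels match
                case retry:
                  !Bool | ?Bool  ok
                    end | end  ok
                case ack:
                  ?Int | !Int  ok
                    Y | Y  ok
                case stop:
                  !Unit | ?Unit  ok
                    Y | Y  ok
            case ok:
              ⊕{err,more,retry} | &{err,more,retry}  ok labels match
                case err:
                  ⊕{ok,data} | &{ok,data}  ok labels match
                    case ok:
                      end | end  ok
                    case data:
                      end | end  ok
                case more:
                  ?Int | !Int  ok
                    end | end  ok
                case retry:
                  ⊕{ack,retry,ok} | &{ack,retry,ok}  ok labels match
                    case ack:
                      Y | Y  ok
                    case retry:
                      Y | Y  ok
                    case ok:
                      Y | Y  ok
      case more:
        !Unit | ?Unit  ok
          &{ack,more} | ⊕{ack,more}  ok labels match
            case ack:
              ⊕{done,more} | &{done,more}  ok labels match
                case done:
                  ⊕{ack,err} | &{ack,err}  ok labels match
                    case ack:
                      end | end  ok
                    case err:
                      end | end  ok
                case more:
                  ?Str | !Str  ok
                    end | end  ok
            case more:
              ?Unit | !Unit  ok
                ⊕{more,ack} | &{more,ack}  ok labels match
                  case more:
                    end | end  ok
                  case ack:
                    Y | Y  ok
      case data:
        ?Unit | !Unit  ok
          ⊕{more,ok,stop} | &{more,ok,stop}  ok labels match
            case more:
              ⊕{ok,stop} | &{ok,stop}  ok labels match
                case ok:
                  &{data,err} | ⊕{data,err}  ok labels match
                    case data:
                      end | end  ok
                    case err:
                      Y | Y  ok
                case stop:
                  ⊕{retry,stop} | &{retry,stop}  ok labels match
                    case retry:
                      Y | Y  ok
                    case stop:
                      end | end  ok
            case ok:
              ⊕{stop,done,data} | &{stop,done,data}  ok labels match
                case stop:
                  !Bool | ?Bool  ok
                    Y | Y  ok
                case done:
                  ?Int | !Int  ok
                    end | end  ok
                case data:
                  &{err,done} | ⊕{err,done}  ok labels match
                    case err:
                      end | end  ok
                    case done:
                      end | end  ok
            case stop:
              ⊕{ok,more,done} | &{ok,more,done}  ok labels match
                case ok:
                  ⊕{stop,more} | &{stop,more}  ok labels match
                    case stop:
                      end | end  ok
                    case more:
                      Y | Y  ok
                case more:
                  !Bool | ?Bool  ok
                    Y | Y  ok
                case done:
                  ?Int | !Int  ok
                    Y | Y  ok

YES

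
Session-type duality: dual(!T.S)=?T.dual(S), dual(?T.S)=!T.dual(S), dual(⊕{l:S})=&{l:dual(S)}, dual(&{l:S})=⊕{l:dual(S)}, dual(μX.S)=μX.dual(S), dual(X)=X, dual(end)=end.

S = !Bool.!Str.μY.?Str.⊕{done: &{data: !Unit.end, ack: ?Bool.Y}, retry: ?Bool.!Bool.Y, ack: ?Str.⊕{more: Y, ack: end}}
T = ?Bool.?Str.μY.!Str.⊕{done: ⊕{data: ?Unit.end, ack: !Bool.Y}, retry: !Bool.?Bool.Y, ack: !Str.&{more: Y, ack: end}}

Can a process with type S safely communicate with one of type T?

NO

!Bool | ?Bool  ✓
  !Str | ?Str  ✓
    μY | μY  ✓ (rec unchanged)
      ?Str | !Str  ✓
        ⊕{done,retry,ack} | ⊕{done,retry,ack}  ✗ choice polarity not flipped — not dual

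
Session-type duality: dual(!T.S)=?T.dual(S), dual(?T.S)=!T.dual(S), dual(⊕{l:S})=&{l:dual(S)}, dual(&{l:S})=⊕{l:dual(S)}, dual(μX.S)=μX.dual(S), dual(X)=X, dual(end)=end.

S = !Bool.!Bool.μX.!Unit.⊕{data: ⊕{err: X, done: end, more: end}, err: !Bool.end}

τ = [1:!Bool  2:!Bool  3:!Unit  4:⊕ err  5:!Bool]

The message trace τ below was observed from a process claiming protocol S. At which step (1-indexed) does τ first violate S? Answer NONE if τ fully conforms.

NONE

step 1: !Bool  ok  residual = !Bool.μX.…
step 2: !Bool  ok  residual = μX.…
step 3: !Unit  ok  residual = ⊕{data: ⊕{err: μX.…, done: end, more: end}, err: !Bool.end}
step 4: ⊕ err  ok  residual = !Bool.end
step 5: !Bool  ok  residual = end
trace exhausted — no violation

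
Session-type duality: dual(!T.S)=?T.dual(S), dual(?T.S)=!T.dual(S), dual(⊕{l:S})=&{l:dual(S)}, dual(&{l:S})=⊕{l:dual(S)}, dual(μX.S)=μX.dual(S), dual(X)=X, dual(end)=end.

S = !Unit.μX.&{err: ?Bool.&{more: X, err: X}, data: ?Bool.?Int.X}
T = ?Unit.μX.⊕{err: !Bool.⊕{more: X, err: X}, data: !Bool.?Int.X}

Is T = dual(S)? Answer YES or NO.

NO

!Unit vs ?Unit  ok
  μX vs μX  ok (rec unchanged)
    &{err,data} vs ⊕{err,data}  ok labels match
      • err:
        ?Bool vs !Bool  ok
          &{more,err} vs ⊕{more,err}  ok labels match
            • more:
              X vs X  ok
            • err:
              X vs X  ok
      • data:
        ?Bool vs !Bool  ok
          ?Int vs ?Int  ✗ same direction on both sides — not dual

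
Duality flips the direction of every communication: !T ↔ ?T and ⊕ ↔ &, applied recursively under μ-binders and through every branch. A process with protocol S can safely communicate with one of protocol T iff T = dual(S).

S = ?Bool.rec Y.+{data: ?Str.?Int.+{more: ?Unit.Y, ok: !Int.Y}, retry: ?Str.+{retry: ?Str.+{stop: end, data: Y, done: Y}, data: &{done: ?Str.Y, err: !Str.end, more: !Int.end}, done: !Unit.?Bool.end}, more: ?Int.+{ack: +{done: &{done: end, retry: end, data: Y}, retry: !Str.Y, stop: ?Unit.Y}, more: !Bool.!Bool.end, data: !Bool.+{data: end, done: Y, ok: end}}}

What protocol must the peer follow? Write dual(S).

?Bool = !Bool
  rec Y = rec Y  (μ self-dual)
    +{data,retry,more} = &{data,retry,more}  (select→offer)
      • data:
        ?Str = !Str
          ?Int = !Int
            +{more,ok} = &{more,ok}  (select→offer)
              • more:
                ?Unit = !Unit
                  dual(Y) = Y
              • ok:
                !Int = ?Int
                  dual(Y) = Y
      • retry:
        ?Str = !Str
          +{retry,data,done} = &{retry,data,done}  (select→offer)
            • retry:
              ?Str = !Str
                +{stop,data,done} = &{stop,data,done}  (select→offer)
                  • stop:
                    dual(end) = end
                  • data:
                    dual(Y) = Y
                  • done:
                    dual(Y) = Y
            • data:
              &{done,err,more} = +{done,err,more}  (&→⊕)
                • done:
                  ?Str = !Str
                    dual(Y) = Y
                • err:
                  !Str = ?Str
                    dual(end) = end
                • more:
                  !Int = ?Int
                    dual(end) = end
            • done:
              !Unit = ?Unit
                ?Bool = !Bool
                  dual(end) = end
      • more:
        ?Int = !Int
          +{ack,more,data} = &{ack,more,data}  (select→offer)
            • ack:
              +{done,retry,stop} = &{done,retry,stop}  (select→offer)
                • done:
                  &{done,retry,data} = +{done,retry,data}  (&→⊕)
                    • done:
                      dual(end) = end
                    • retry:
                      dual(end) = end
                    • data:
                      dual(Y) = Y
                • retry:
                  !Str = ?Str
                    dual(Y) = Y
                • stop:
                  ?Unit = !Unit
                    dual(Y) = Y
            • more:
              !Bool = ?Bool
                !Bool = ?Bool
                  dual(end) = end
            • data:
              !Bool = ?Bool
                +{data,done,ok} = &{data,done,ok}  (select→offer)
                  • data:
                    dual(end) = end
                  • done:
                    dual(Y) = Y
                  • ok:
                    dual(end) = end

!Bool.rec Y.&{data: !Str.!Int.&{more: !Unit.Y, ok: ?Int.Y}, retry: !Str.&{retry: !Str.&{stop: end, data: Y, done: Y}, data: +{done: !Str.Y, err: ?Str.end, more: ?Int.end}, done: ?Unit.!Bool.end}, more: !Int.&{ack: &{done: +{done: end, retry: end, data: Y}, retry: ?Str.Y, stop: !Unit.Y}, more: ?Bool.?Bool.end, data: ?Bool.&{data: end, done: Y, ok: end}}}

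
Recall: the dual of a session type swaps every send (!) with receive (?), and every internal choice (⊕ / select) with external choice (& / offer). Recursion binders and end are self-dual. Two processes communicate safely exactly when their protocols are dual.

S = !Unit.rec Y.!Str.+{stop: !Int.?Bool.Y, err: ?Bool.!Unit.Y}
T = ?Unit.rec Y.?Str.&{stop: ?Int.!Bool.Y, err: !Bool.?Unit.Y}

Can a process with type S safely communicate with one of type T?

YES

!Unit ‖ ?Unit  ✓
  rec Y ‖ rec Y  ✓ (rec unchanged)
    !Str ‖ ?Str  ✓
      +{stop,err} ‖ &{stop,err}  ✓ same labels
        case stop:
          !Int ‖ ?Int  ✓
            ?Bool ‖ !Bool  ✓
              Y ‖ Y  ✓
        case err:
          ?Bool ‖ !Bool  ✓
            !Unit ‖ ?Unit  ✓
              Y ‖ Y  ✓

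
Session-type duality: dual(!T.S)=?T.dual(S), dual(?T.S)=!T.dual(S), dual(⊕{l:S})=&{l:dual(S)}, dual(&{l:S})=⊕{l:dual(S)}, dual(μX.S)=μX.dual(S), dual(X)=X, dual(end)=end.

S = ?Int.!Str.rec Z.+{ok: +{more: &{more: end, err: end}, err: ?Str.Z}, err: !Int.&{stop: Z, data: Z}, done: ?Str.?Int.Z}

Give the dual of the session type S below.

!Int.?Str.rec Z.&{ok: &{more: +{more: end, err: end}, err: !Str.Z}, err: ?Int.+{stop: Z, data: Z}, done: !Str.!Int.Z}

?Int ↦ !Int
  !Str ↦ ?Str
    rec Z ↦ rec Z  (rec unchanged)
      +{ok,err,done} ↦ &{ok,err,done}  (⊕→&)
        [ok]
          +{more,err} ↦ &{more,err}  (⊕→&)
            [more]
              &{more,err} ↦ +{more,err}  (&→⊕)
                [more]
                  end ↦ end
                [err]
                  end ↦ end
            [err]
              ?Str ↦ !Str
                Z ↦ Z
        [err]
          !Int ↦ ?Int
            &{stop,data} ↦ +{stop,data}  (&→⊕)
              [stop]
                Z ↦ Z
              [data]
                Z ↦ Z
        [done]
          ?Str ↦ !Str
            ?Int ↦ !Int
              Z ↦ Z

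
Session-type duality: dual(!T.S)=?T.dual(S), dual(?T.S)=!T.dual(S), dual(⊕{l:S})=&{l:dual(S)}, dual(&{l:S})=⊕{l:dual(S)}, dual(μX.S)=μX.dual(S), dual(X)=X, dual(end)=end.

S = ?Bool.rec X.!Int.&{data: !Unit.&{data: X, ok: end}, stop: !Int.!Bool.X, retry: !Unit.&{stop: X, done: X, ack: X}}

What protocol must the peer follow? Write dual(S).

!Bool.rec X.?Int.+{data: ?Unit.+{data: X, ok: end}, stop: ?Int.?Bool.X, retry: ?Unit.+{stop: X, done: X, ack: X}}

?Bool = !Bool
  rec X = rec X  (binder kept)
    !Int = ?Int
      &{data,stop,retry} = +{data,stop,retry}  (offer→select)
        case data:
          !Unit = ?Unit
            &{data,ok} = +{data,ok}  (offer→select)
              case data:
                X self-dual
              case ok:
                end self-dual
        case stop:
          !Int = ?Int
            !Bool = ?Bool
              X self-dual
        case retry:
          !Unit = ?Unit
            &{stop,done,ack} = +{stop,done,ack}  (offer→select)
              case stop:
                X self-dual
              case done:
                X self-dual
              case ack:
                X self-dual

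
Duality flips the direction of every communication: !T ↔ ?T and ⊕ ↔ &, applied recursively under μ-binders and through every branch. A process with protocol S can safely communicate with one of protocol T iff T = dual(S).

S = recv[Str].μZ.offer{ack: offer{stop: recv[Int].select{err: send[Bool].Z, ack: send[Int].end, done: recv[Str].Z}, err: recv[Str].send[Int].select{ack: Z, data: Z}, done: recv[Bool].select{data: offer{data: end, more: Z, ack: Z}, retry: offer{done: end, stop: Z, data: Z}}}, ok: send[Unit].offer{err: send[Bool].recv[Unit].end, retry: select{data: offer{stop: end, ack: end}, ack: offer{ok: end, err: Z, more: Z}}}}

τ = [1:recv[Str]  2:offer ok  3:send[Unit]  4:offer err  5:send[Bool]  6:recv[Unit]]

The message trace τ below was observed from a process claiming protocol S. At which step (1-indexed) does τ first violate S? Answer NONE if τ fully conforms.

@1 recv[Str]  ✓  state: μZ.…
@2 offer ok  ✓  state: send[Unit].offer{err: send[Bool].recv[Unit].end, retry: select{data: offer{stop: end, ack: end}, ack: offer{ok: end, err: μZ.…, more: μZ.…}}}
@3 send[Unit]  ✓  state: offer{err: send[Bool].recv[Unit].end, retry: select{data: offer{stop: end, ack: end}, ack: offer{ok: end, err: μZ.…, more: μZ.…}}}
@4 offer err  ✓  state: send[Bool].recv[Unit].end
@5 send[Bool]  ✓  state: recv[Unit].end
@6 recv[Unit]  ✓  state: end
τ conforms to S (length 6)

NONE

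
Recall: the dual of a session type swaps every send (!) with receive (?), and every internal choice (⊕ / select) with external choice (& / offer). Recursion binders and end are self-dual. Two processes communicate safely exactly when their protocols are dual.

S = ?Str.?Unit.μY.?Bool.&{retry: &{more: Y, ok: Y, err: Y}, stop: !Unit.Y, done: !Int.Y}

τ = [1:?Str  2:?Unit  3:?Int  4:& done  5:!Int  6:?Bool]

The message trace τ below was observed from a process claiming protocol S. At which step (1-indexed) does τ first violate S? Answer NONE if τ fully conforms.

3

step 1: ?Str  match  residual = ?Unit.μY.…
step 2: ?Unit  match  residual = μY.…
step 3: got ?Int, protocol expects ?Bool  ✗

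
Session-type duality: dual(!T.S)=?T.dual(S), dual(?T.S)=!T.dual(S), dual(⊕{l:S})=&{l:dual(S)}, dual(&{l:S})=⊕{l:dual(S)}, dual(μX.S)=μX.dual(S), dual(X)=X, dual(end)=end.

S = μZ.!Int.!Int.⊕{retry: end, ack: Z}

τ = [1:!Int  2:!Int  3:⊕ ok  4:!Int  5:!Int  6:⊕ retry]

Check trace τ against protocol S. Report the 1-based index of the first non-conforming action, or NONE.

@1 !Int  match  state: !Int.⊕{retry: end, ack: μZ.…}
@2 !Int  match  state: ⊕{retry: end, ack: μZ.…}
@3 got ⊕ ok, protocol expects ⊕ retry or ⊕ ack  ✗

3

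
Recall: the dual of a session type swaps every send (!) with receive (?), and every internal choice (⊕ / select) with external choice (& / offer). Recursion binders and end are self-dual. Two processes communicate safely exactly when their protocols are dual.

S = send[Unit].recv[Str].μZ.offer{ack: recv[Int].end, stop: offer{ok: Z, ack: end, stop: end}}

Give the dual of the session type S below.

recv[Unit].send[Str].μZ.select{ack: send[Int].end, stop: select{ok: Z, ack: end, stop: end}}

send[Unit] ↦ recv[Unit]
  recv[Str] ↦ send[Str]
    μZ ↦ μZ  (μ self-dual)
      offer{ack,stop} ↦ select{ack,stop}  (offer→select)
        • ack:
          recv[Int] ↦ send[Int]
            end ↦ end
        • stop:
          offer{ok,ack,stop} ↦ select{ok,ack,stop}  (offer→select)
            • ok:
              Z ↦ Z
            • ack:
              end ↦ end
            • stop:
              end ↦ end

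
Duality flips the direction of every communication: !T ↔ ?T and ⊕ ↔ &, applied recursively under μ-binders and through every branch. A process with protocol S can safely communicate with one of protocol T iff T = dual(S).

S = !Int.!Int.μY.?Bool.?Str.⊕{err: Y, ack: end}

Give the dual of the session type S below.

?Int.?Int.μY.!Bool.!Str.&{err: Y, ack: end}

!Int → ?Int
  !Int → ?Int
    μY → μY  (μ self-dual)
      ?Bool → !Bool
        ?Str → !Str
          ⊕{err,ack} → &{err,ack}  (select→offer)
            • err:
              Y ↦ Y
            • ack:
              end ↦ end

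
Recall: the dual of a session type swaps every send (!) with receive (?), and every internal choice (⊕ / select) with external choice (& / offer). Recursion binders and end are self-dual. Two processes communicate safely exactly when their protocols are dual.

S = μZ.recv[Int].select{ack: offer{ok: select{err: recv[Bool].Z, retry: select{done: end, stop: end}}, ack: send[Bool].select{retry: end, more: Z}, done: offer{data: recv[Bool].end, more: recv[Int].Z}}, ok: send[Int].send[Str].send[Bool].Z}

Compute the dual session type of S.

μZ = μZ  (binder kept)
  recv[Int] = send[Int]
    select{ack,ok} = offer{ack,ok}  (internal→external)
      [ack]
        offer{ok,ack,done} = select{ok,ack,done}  (external→internal)
          [ok]
            select{err,retry} = offer{err,retry}  (internal→external)
              [err]
                recv[Bool] = send[Bool]
                  Z self-dual
              [retry]
                select{done,stop} = offer{done,stop}  (internal→external)
                  [done]
                    end self-dual
                  [stop]
                    end self-dual
          [ack]
            send[Bool] = recv[Bool]
              select{retry,more} = offer{retry,more}  (internal→external)
                [retry]
                  end self-dual
                [more]
                  Z self-dual
          [done]
            offer{data,more} = select{data,more}  (external→internal)
              [data]
                recv[Bool] = send[Bool]
                  end self-dual
              [more]
                recv[Int] = send[Int]
                  Z self-dual
      [ok]
        send[Int] = recv[Int]
          send[Str] = recv[Str]
            send[Bool] = recv[Bool]
              Z self-dual

μZ.send[Int].offer{ack: select{ok: offer{err: send[Bool].Z, retry: offer{done: end, stop: end}}, ack: recv[Bool].offer{retry: end, more: Z}, done: select{data: send[Bool].end, more: send[Int].Z}}, ok: recv[Int].recv[Str].recv[Bool].Z}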